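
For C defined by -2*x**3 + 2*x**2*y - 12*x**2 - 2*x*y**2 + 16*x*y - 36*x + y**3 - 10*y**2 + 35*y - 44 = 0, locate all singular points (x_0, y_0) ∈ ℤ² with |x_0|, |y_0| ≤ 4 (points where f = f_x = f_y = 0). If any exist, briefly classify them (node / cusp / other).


Singular points: {(-1, 3)}; classification: cusp.

Compute partial derivatives:
  f_x = -6*x**2 + 4*x*y - 24*x - 2*y**2 + 16*y - 36.
  f_y = 2*x**2 - 4*x*y + 16*x + 3*y**2 - 20*y + 35.
Scan x_0 ∈ {−4, ..., 4}. For each x_0, f_y(x_0, y) is a polynomial in y; find its integer roots y ∈ {−4, ..., 4}, then test f_x and f at those candidates.
  x = -4: f_y(-4, y) = 3*y**2 - 4*y + 3; no integer root y with |y| ≤ 4.
  x = -3: f_y(-3, y) = 3*y**2 - 8*y + 5; vanishes at y ∈ {1}. (-3, 1): f_x = -16 ≠ 0.
  x = -2: f_y(-2, y) = 3*y**2 - 12*y + 11; no integer root y with |y| ≤ 4.
  x = -1: f_y(-1, y) = 3*y**2 - 16*y + 21; vanishes at y ∈ {3}. (-1, 3): f_x = 0, f = 0 — SINGULAR.
  x = 0: f_y(0, y) = 3*y**2 - 20*y + 35; no integer root y with |y| ≤ 4.
  x = 1: f_y(1, y) = 3*y**2 - 24*y + 53; no integer root y with |y| ≤ 4.
  x = 2: f_y(2, y) = 3*y**2 - 28*y + 75; no integer root y with |y| ≤ 4.
  x = 3: f_y(3, y) = 3*y**2 - 32*y + 101; no integer root y with |y| ≤ 4.
  x = 4: f_y(4, y) = 3*y**2 - 36*y + 131; no integer root y with |y| ≤ 4.
Only singular point on the grid: (-1, 3).
Classify: substitute x = -1 + u, y = 3 + v and expand: f = -2*u**3 + 2*u**2*v - 2*u*v**2 + v**3 + v**2.
No constant or linear terms (consistent with a singular point). Quadratic part: v**2. Cubic part: -2*u**3 + 2*u**2*v - 2*u*v**2 + v**3.
The quadratic part v**2 is a perfect square, so there is a single (double) tangent line v = 0, i.e. y = 3. Restricting the cubic part to that line (v = 0) leaves -2*u**3 ≠ 0, so f is not divisible by v and the branch is v² ≈ 2*u**3 to lowest order — this is a cusp.
Classification: cusp.


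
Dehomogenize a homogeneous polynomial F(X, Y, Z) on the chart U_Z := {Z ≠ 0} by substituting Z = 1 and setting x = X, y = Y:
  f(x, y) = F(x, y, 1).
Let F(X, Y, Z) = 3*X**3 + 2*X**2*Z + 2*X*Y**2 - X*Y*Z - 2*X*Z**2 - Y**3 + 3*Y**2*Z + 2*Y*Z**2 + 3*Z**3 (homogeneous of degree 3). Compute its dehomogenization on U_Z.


f(x, y) = 3*x**3 + 2*x**2 + 2*x*y**2 - x*y - 2*x - y**3 + 3*y**2 + 2*y + 3

On U_Z we set Z = 1. Each monomial c·X^i·Y^j·Z^k in F becomes c·x^i·y^j·1^k = c·x^i·y^j.
Substituting Z = 1: F(X, Y, 1) = 3*x**3 + 2*x**2 + 2*x*y**2 - x*y - 2*x - y**3 + 3*y**2 + 2*y + 3.
Note: deg(f) ≤ deg(F) = 3; strict inequality happens when F is divisible by Z (lost terms).


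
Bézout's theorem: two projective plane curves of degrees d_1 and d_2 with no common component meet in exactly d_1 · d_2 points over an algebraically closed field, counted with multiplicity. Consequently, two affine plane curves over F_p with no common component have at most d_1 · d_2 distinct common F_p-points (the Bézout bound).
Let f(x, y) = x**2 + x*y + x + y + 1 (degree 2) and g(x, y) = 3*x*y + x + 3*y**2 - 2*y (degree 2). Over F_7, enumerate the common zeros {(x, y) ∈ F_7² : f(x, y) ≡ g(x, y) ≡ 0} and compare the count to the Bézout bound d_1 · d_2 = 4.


Common zeros: ∅; count = 0; Bézout bound = 4.

deg(f) = 2, deg(g) = 2, so Bézout bound = 4.
Scan x ∈ F_7. For each x, list the y ∈ F_7 with f(x, y) ≡ 0 and those with g(x, y) ≡ 0 (mod 7); the common zeros in that column are the intersection.
  x = 0: f ≡ 0 at y ∈ {6}; g ≡ 0 at y ∈ {0, 3}; common: ∅.
  x = 1: f ≡ 0 at y ∈ {2}; g ≡ 0 at y ∈ ∅; common: ∅.
  x = 2: f ≡ 0 at y ∈ {0}; g ≡ 0 at y ∈ ∅; common: ∅.
  x = 3: f ≡ 0 at y ∈ {2}; g ≡ 0 at y ∈ ∅; common: ∅.
  x = 4: f ≡ 0 at y ∈ {0}; g ≡ 0 at y ∈ ∅; common: ∅.
  x = 5: f ≡ 0 at y ∈ {3}; g ≡ 0 at y ∈ {1, 4}; common: ∅.
  x = 6: f ≡ 0 at y ∈ ∅; g ≡ 0 at y ∈ {5, 6}; common: ∅.
Collecting: common zeros = ∅, so the count is 0.
Comparison with the Bézout bound: 0 ≤ 4 = deg(f)·deg(g), as expected for curves with no common component (the affine F_7-count falls short of the bound because intersections may lie at infinity, over extension fields, or carry multiplicity).


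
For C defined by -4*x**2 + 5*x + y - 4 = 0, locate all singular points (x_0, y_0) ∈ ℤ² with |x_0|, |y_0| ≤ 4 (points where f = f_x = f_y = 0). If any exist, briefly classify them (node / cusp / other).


No singular points in the scanned grid; C is smooth there.

Compute partial derivatives:
  f_x = 5 - 8*x.
  f_y = 1.
f_y = 1 is a nonzero constant, so f_y never vanishes: no point (x, y) can satisfy f = f_x = f_y = 0. In particular no (x, y) ∈ {−4, ..., 4}² is singular; the curve is smooth.


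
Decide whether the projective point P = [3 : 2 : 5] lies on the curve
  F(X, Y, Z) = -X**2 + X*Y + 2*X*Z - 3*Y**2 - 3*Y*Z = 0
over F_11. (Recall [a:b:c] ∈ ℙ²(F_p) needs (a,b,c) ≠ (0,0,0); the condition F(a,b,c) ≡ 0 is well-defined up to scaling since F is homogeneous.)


F(3,2,5) ≡ 7 (mod 11); P is NOT on the curve.

Evaluate F(3, 2, 5) term-by-term (mod 11).
  -X**2 ↦ -1·9·1·1 = -9
  X*Y ↦ 1·3·2·1 = 6
  2*X*Z ↦ 2·3·1·5 = 30
  -3*Y**2 ↦ -3·1·4·1 = -12
  -3*Y*Z ↦ -3·1·2·5 = -30
Sum: F(3, 2, 5) = (-9) + (6) + (30) + (-12) + (-30) = -15.
Reducing mod 11: -15 ≡ 7 (mod 11).
Since F(a, b, c) ≡ 7 ≠ 0 (mod 11), P does NOT lie on the curve.


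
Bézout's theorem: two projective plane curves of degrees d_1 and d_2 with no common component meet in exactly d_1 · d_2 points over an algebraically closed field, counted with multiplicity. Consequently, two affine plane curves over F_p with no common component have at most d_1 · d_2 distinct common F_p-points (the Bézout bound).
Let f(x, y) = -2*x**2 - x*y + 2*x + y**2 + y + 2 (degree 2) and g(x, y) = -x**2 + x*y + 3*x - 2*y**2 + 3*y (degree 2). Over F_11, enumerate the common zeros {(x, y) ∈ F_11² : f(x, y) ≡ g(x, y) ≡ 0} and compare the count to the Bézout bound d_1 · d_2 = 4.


Common zeros: {(6, 9), (10, 5)}; count = 2; Bézout bound = 4.

deg(f) = 2, deg(g) = 2, so Bézout bound = 4.
Scan x ∈ F_11. For each x, list the y ∈ F_11 with f(x, y) ≡ 0 and those with g(x, y) ≡ 0 (mod 11); the common zeros in that column are the intersection.
  x = 0: f ≡ 0 at y ∈ {4, 6}; g ≡ 0 at y ∈ {0, 7}; common: ∅.
  x = 1: f ≡ 0 at y ∈ {3, 8}; g ≡ 0 at y ∈ ∅; common: ∅.
  x = 2: f ≡ 0 at y ∈ {2, 10}; g ≡ 0 at y ∈ ∅; common: ∅.
  x = 3: f ≡ 0 at y ∈ {1}; g ≡ 0 at y ∈ {0, 3}; common: ∅.
  x = 4: f ≡ 0 at y ∈ {0, 3}; g ≡ 0 at y ∈ ∅; common: ∅.
  x = 5: f ≡ 0 at y ∈ {5, 10}; g ≡ 0 at y ∈ ∅; common: ∅.
  x = 6: f ≡ 0 at y ∈ {7, 9}; g ≡ 0 at y ∈ {1, 9}; common: {9}.
  x = 7: f ≡ 0 at y ∈ {8, 9}; g ≡ 0 at y ∈ ∅; common: ∅.
  x = 8: f ≡ 0 at y ∈ {0, 7}; g ≡ 0 at y ∈ ∅; common: ∅.
  x = 9: f ≡ 0 at y ∈ {2, 6}; g ≡ 0 at y ∈ {1, 5}; common: ∅.
  x = 10: f ≡ 0 at y ∈ {4, 5}; g ≡ 0 at y ∈ {5, 7}; common: {5}.
Collecting: common zeros = {(6, 9), (10, 5)}, so the count is 2.
Comparison with the Bézout bound: 2 ≤ 4 = deg(f)·deg(g), as expected for curves with no common component (the affine F_11-count falls short of the bound because intersections may lie at infinity, over extension fields, or carry multiplicity).


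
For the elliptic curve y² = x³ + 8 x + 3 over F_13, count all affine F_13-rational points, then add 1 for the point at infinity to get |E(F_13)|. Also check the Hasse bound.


Affine points = {(0, 4), (0, 9), (1, 5), (1, 8), (2, 1), (2, 12), (5, 5), (5, 8), (7, 5), (7, 8), (10, 2), (10, 11)}; affine count = 12; |E(F_13)| = 13.

Discriminant check: Δ ∝ 4a³ + 27b² = 4·8³ + 27·3² = 4·512 + 27·9 ≡ 3 (mod 13). Nonzero ⇒ E is nonsingular.
For each x ∈ F_13, compute rhs = x³ + 8·x + 3 mod 13, then count y ∈ F_13 with y² ≡ rhs.
  x = 0: rhs = 3, matching y values: 4, 9 (2 points).
  x = 1: rhs = 12, matching y values: 5, 8 (2 points).
  x = 2: rhs = 1, matching y values: 1, 12 (2 points).
  x = 3: rhs = 2, matching y values: none (0 points).
  x = 4: rhs = 8, matching y values: none (0 points).
  x = 5: rhs = 12, matching y values: 5, 8 (2 points).
  x = 6: rhs = 7, matching y values: none (0 points).
  x = 7: rhs = 12, matching y values: 5, 8 (2 points).
  x = 8: rhs = 7, matching y values: none (0 points).
  x = 9: rhs = 11, matching y values: none (0 points).
  x = 10: rhs = 4, matching y values: 2, 11 (2 points).
  x = 11: rhs = 5, matching y values: none (0 points).
  x = 12: rhs = 7, matching y values: none (0 points).
Total affine count: 12.
Full point count |E(F_13)| = 12 + 1 = 13.
Hasse bound: |13 − (13+1)| = |-1| = 1 ≤ 2√13 ≈ 7.2111 ✓.


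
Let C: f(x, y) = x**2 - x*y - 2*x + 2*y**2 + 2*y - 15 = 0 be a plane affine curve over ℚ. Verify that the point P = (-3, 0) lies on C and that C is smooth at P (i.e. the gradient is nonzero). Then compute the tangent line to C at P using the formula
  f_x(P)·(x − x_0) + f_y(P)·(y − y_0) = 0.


Tangent line at P: -8*x + 5*y - 24 = 0.

Step 1: f(-3, 0) = 0, so P lies on C.
Step 2: partial derivatives
  f_x(x, y) = 2*x - y - 2, f_y(x, y) = -x + 4*y + 2.
  f_x(P) = -8, f_y(P) = 5 (gradient nonzero, so P is smooth).
Step 3: tangent line at P: -8·(x − -3) + 5·(y − 0) = 0.
Expanding: -8*x + 5*y - 24 = 0.


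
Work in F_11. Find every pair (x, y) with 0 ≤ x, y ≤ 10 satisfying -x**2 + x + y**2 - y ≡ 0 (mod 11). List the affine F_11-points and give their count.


Affine F_11-points: {(0, 0), (0, 1), (1, 0), (1, 1), (2, 2), (2, 10), (3, 3), (3, 9), (4, 4), (4, 8), (5, 5), (5, 7), (6, 6), (7, 5), (7, 7), (8, 4), (8, 8), (9, 3), (9, 9), (10, 2), (10, 10)}; count = 21.

For each of the 121 pairs (x, y) ∈ F_11², evaluate f(x, y) mod 11. Record the zeros.
  x = 0: [0↦0, 1↦0, 2↦2, 3↦6, 4↦1, 5↦9, 6↦8, 7↦9, 8↦1, 9↦6, 10↦2]  zeros at y ∈ {0, 1}
  x = 1: [0↦0, 1↦0, 2↦2, 3↦6, 4↦1, 5↦9, 6↦8, 7↦9, 8↦1, 9↦6, 10↦2]  zeros at y ∈ {0, 1}
  x = 2: [0↦9, 1↦9, 2↦0, 3↦4, 4↦10, 5↦7, 6↦6, 7↦7, 8↦10, 9↦4, 10↦0]  zeros at y ∈ {2, 10}
  x = 3: [0↦5, 1↦5, 2↦7, 3↦0, 4↦6, 5↦3, 6↦2, 7↦3, 8↦6, 9↦0, 10↦7]  zeros at y ∈ {3, 9}
  x = 4: [0↦10, 1↦10, 2↦1, 3↦5, 4↦0, 5↦8, 6↦7, 7↦8, 8↦0, 9↦5, 10↦1]  zeros at y ∈ {4, 8}
  x = 5: [0↦2, 1↦2, 2↦4, 3↦8, 4↦3, 5↦0, 6↦10, 7↦0, 8↦3, 9↦8, 10↦4]  zeros at y ∈ {5, 7}
  x = 6: [0↦3, 1↦3, 2↦5, 3↦9, 4↦4, 5↦1, 6↦0, 7↦1, 8↦4, 9↦9, 10↦5]  zeros at y ∈ {6}
  x = 7: [0↦2, 1↦2, 2↦4, 3↦8, 4↦3, 5↦0, 6↦10, 7↦0, 8↦3, 9↦8, 10↦4]  zeros at y ∈ {5, 7}
  x = 8: [0↦10, 1↦10, 2↦1, 3↦5, 4↦0, 5↦8, 6↦7, 7↦8, 8↦0, 9↦5, 10↦1]  zeros at y ∈ {4, 8}
  x = 9: [0↦5, 1↦5, 2↦7, 3↦0, 4↦6, 5↦3, 6↦2, 7↦3, 8↦6, 9↦0, 10↦7]  zeros at y ∈ {3, 9}
  x = 10: [0↦9, 1↦9, 2↦0, 3↦4, 4↦10, 5↦7, 6↦6, 7↦7, 8↦10, 9↦4, 10↦0]  zeros at y ∈ {2, 10}
Collecting zeros: affine points = {(0, 0), (0, 1), (1, 0), (1, 1), (2, 2), (2, 10), (3, 3), (3, 9), (4, 4), (4, 8), (5, 5), (5, 7), (6, 6), (7, 5), (7, 7), (8, 4), (8, 8), (9, 3), (9, 9), (10, 2), (10, 10)}.
Total count |C(F_11)_aff| = 21.


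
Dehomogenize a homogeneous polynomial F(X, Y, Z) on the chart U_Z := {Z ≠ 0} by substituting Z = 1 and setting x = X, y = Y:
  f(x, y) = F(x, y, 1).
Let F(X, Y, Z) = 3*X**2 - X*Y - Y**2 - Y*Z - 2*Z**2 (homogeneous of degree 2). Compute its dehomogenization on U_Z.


f(x, y) = 3*x**2 - x*y - y**2 - y - 2

On U_Z we set Z = 1. Each monomial c·X^i·Y^j·Z^k in F becomes c·x^i·y^j·1^k = c·x^i·y^j.
Substituting Z = 1: F(X, Y, 1) = 3*x**2 - x*y - y**2 - y - 2.
Note: deg(f) ≤ deg(F) = 2; strict inequality happens when F is divisible by Z (lost terms).


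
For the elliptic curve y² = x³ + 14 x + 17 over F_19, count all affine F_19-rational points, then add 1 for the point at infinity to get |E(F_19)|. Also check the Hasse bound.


Affine points = {(0, 6), (0, 13), (4, 2), (4, 17), (9, 6), (9, 13), (10, 6), (10, 13), (11, 1), (11, 18), (15, 7), (15, 12), (16, 9), (16, 10), (17, 0)}; affine count = 15; |E(F_19)| = 16.

Discriminant check: Δ ∝ 4a³ + 27b² = 4·14³ + 27·17² = 4·2744 + 27·289 ≡ 7 (mod 19). Nonzero ⇒ E is nonsingular.
For each x ∈ F_19, compute rhs = x³ + 14·x + 17 mod 19, then count y ∈ F_19 with y² ≡ rhs.
  x = 0: rhs = 17, matching y values: 6, 13 (2 points).
  x = 1: rhs = 13, matching y values: none (0 points).
  x = 2: rhs = 15, matching y values: none (0 points).
  x = 3: rhs = 10, matching y values: none (0 points).
  x = 4: rhs = 4, matching y values: 2, 17 (2 points).
  x = 5: rhs = 3, matching y values: none (0 points).
  x = 6: rhs = 13, matching y values: none (0 points).
  x = 7: rhs = 2, matching y values: none (0 points).
  x = 8: rhs = 14, matching y values: none (0 points).
  x = 9: rhs = 17, matching y values: 6, 13 (2 points).
  x = 10: rhs = 17, matching y values: 6, 13 (2 points).
  x = 11: rhs = 1, matching y values: 1, 18 (2 points).
  x = 12: rhs = 13, matching y values: none (0 points).
  x = 13: rhs = 2, matching y values: none (0 points).
  x = 14: rhs = 12, matching y values: none (0 points).
  x = 15: rhs = 11, matching y values: 7, 12 (2 points).
  x = 16: rhs = 5, matching y values: 9, 10 (2 points).
  x = 17: rhs = 0, matching y values: 0 (1 points).
  x = 18: rhs = 2, matching y values: none (0 points).
Total affine count: 15.
Full point count |E(F_19)| = 15 + 1 = 16.
Hasse bound: |16 − (19+1)| = |-4| = 4 ≤ 2√19 ≈ 8.7178 ✓.


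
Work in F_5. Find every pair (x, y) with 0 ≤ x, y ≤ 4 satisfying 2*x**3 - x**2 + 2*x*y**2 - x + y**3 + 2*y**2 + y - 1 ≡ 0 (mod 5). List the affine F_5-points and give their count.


Affine F_5-points: {(1, 1), (1, 2), (1, 3), (4, 4)}; count = 4.

For each of the 25 pairs (x, y) ∈ F_5², evaluate f(x, y) mod 5. Record the zeros.
  x = 0: [0↦4, 1↦3, 2↦2, 3↦2, 4↦4]  zeros at y ∈ ∅
  x = 1: [0↦4, 1↦0, 2↦0, 3↦0, 4↦1]  zeros at y ∈ {1, 2, 3}
  x = 2: [0↦4, 1↦2, 2↦3, 3↦3, 4↦3]  zeros at y ∈ ∅
  x = 3: [0↦1, 1↦1, 2↦3, 3↦3, 4↦2]  zeros at y ∈ ∅
  x = 4: [0↦2, 1↦4, 2↦2, 3↦2, 4↦0]  zeros at y ∈ {4}
Collecting zeros: affine points = {(1, 1), (1, 2), (1, 3), (4, 4)}.
Total count |C(F_5)_aff| = 4.


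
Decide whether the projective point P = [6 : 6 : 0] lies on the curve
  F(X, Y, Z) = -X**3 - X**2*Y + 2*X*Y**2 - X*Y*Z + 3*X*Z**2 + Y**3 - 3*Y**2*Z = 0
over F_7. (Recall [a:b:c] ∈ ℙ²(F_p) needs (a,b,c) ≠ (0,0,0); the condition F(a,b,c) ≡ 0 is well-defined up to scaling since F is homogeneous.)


F(6,6,0) ≡ 6 (mod 7); P is NOT on the curve.

Evaluate F(6, 6, 0) term-by-term (mod 7).
  -X**3 ↦ -1·216·1·1 = -216
  -X**2*Y ↦ -1·36·6·1 = -216
  2*X*Y**2 ↦ 2·6·36·1 = 432
  -X*Y*Z ↦ -1·6·6·0 = 0
  3*X*Z**2 ↦ 3·6·1·0 = 0
  Y**3 ↦ 1·1·216·1 = 216
  -3*Y**2*Z ↦ -3·1·36·0 = 0
Sum: F(6, 6, 0) = (-216) + (-216) + (432) + (0) + (0) + (216) + (0) = 216.
Reducing mod 7: 216 ≡ 6 (mod 7).
Since F(a, b, c) ≡ 6 ≠ 0 (mod 7), P does NOT lie on the curve.


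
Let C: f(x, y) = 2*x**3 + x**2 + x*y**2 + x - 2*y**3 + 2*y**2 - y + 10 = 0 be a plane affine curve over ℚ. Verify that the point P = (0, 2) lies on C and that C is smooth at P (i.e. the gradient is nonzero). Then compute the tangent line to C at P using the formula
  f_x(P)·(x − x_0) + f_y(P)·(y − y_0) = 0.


Tangent line at P: 5*x - 17*y + 34 = 0.

Step 1: f(0, 2) = 0, so P lies on C.
Step 2: partial derivatives
  f_x(x, y) = 6*x**2 + 2*x + y**2 + 1, f_y(x, y) = 2*x*y - 6*y**2 + 4*y - 1.
  f_x(P) = 5, f_y(P) = -17 (gradient nonzero, so P is smooth).
Step 3: tangent line at P: 5·(x − 0) + -17·(y − 2) = 0.
Expanding: 5*x - 17*y + 34 = 0.


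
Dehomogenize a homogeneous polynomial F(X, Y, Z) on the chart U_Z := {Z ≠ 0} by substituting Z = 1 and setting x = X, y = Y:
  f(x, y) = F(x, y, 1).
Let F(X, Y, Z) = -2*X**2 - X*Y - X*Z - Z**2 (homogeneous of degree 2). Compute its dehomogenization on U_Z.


f(x, y) = -2*x**2 - x*y - x - 1

On U_Z we set Z = 1. Each monomial c·X^i·Y^j·Z^k in F becomes c·x^i·y^j·1^k = c·x^i·y^j.
Substituting Z = 1: F(X, Y, 1) = -2*x**2 - x*y - x - 1.
Note: deg(f) ≤ deg(F) = 2; strict inequality happens when F is divisible by Z (lost terms).


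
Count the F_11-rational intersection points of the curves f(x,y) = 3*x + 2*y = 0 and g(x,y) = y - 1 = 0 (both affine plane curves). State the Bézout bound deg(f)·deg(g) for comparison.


Common zeros: {(3, 1)}; count = 1; Bézout bound = 1.

deg(f) = 1, deg(g) = 1, so Bézout bound = 1.
Scan x ∈ F_11. For each x, list the y ∈ F_11 with f(x, y) ≡ 0 and those with g(x, y) ≡ 0 (mod 11); the common zeros in that column are the intersection.
  x = 0: f ≡ 0 at y ∈ {0}; g ≡ 0 at y ∈ {1}; common: ∅.
  x = 1: f ≡ 0 at y ∈ {4}; g ≡ 0 at y ∈ {1}; common: ∅.
  x = 2: f ≡ 0 at y ∈ {8}; g ≡ 0 at y ∈ {1}; common: ∅.
  x = 3: f ≡ 0 at y ∈ {1}; g ≡ 0 at y ∈ {1}; common: {1}.
  x = 4: f ≡ 0 at y ∈ {5}; g ≡ 0 at y ∈ {1}; common: ∅.
  x = 5: f ≡ 0 at y ∈ {9}; g ≡ 0 at y ∈ {1}; common: ∅.
  x = 6: f ≡ 0 at y ∈ {2}; g ≡ 0 at y ∈ {1}; common: ∅.
  x = 7: f ≡ 0 at y ∈ {6}; g ≡ 0 at y ∈ {1}; common: ∅.
  x = 8: f ≡ 0 at y ∈ {10}; g ≡ 0 at y ∈ {1}; common: ∅.
  x = 9: f ≡ 0 at y ∈ {3}; g ≡ 0 at y ∈ {1}; common: ∅.
  x = 10: f ≡ 0 at y ∈ {7}; g ≡ 0 at y ∈ {1}; common: ∅.
Collecting: common zeros = {(3, 1)}, so the count is 1.
Comparison with the Bézout bound: 1 ≤ 1 = deg(f)·deg(g), as expected for curves with no common component (the bound is attained).


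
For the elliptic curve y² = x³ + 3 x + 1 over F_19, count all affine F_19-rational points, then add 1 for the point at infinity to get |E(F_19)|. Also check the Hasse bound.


Affine points = {(0, 1), (0, 18), (1, 9), (1, 10), (4, 1), (4, 18), (6, 8), (6, 11), (7, 2), (7, 17), (8, 9), (8, 10), (9, 4), (9, 15), (10, 9), (10, 10), (11, 4), (11, 15), (12, 6), (12, 13), (15, 1), (15, 18), (17, 5), (17, 14), (18, 4), (18, 15)}; affine count = 26; |E(F_19)| = 27.

Discriminant check: Δ ∝ 4a³ + 27b² = 4·3³ + 27·1² = 4·27 + 27·1 ≡ 2 (mod 19). Nonzero ⇒ E is nonsingular.
For each x ∈ F_19, compute rhs = x³ + 3·x + 1 mod 19, then count y ∈ F_19 with y² ≡ rhs.
  x = 0: rhs = 1, matching y values: 1, 18 (2 points).
  x = 1: rhs = 5, matching y values: 9, 10 (2 points).
  x = 2: rhs = 15, matching y values: none (0 points).
  x = 3: rhs = 18, matching y values: none (0 points).
  x = 4: rhs = 1, matching y values: 1, 18 (2 points).
  x = 5: rhs = 8, matching y values: none (0 points).
  x = 6: rhs = 7, matching y values: 8, 11 (2 points).
  x = 7: rhs = 4, matching y values: 2, 17 (2 points).
  x = 8: rhs = 5, matching y values: 9, 10 (2 points).
  x = 9: rhs = 16, matching y values: 4, 15 (2 points).
  x = 10: rhs = 5, matching y values: 9, 10 (2 points).
  x = 11: rhs = 16, matching y values: 4, 15 (2 points).
  x = 12: rhs = 17, matching y values: 6, 13 (2 points).
  x = 13: rhs = 14, matching y values: none (0 points).
  x = 14: rhs = 13, matching y values: none (0 points).
  x = 15: rhs = 1, matching y values: 1, 18 (2 points).
  x = 16: rhs = 3, matching y values: none (0 points).
  x = 17: rhs = 6, matching y values: 5, 14 (2 points).
  x = 18: rhs = 16, matching y values: 4, 15 (2 points).
Total affine count: 26.
Full point count |E(F_19)| = 26 + 1 = 27.
Hasse bound: |27 − (19+1)| = |7| = 7 ≤ 2√19 ≈ 8.7178 ✓.


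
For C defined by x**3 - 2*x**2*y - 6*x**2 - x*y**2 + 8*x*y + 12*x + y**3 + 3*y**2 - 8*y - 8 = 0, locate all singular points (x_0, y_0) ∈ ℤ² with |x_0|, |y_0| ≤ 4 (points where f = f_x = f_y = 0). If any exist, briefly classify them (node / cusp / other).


Singular points: {(2, 0)}; classification: cusp.

Compute partial derivatives:
  f_x = 3*x**2 - 4*x*y - 12*x - y**2 + 8*y + 12.
  f_y = -2*x**2 - 2*x*y + 8*x + 3*y**2 + 6*y - 8.
Scan x_0 ∈ {−4, ..., 4}. For each x_0, f_y(x_0, y) is a polynomial in y; find its integer roots y ∈ {−4, ..., 4}, then test f_x and f at those candidates.
  x = -4: f_y(-4, y) = 3*y**2 + 14*y - 72; no integer root y with |y| ≤ 4.
  x = -3: f_y(-3, y) = 3*y**2 + 12*y - 50; no integer root y with |y| ≤ 4.
  x = -2: f_y(-2, y) = 3*y**2 + 10*y - 32; vanishes at y ∈ {2}. (-2, 2): f_x = 76 ≠ 0.
  x = -1: f_y(-1, y) = 3*y**2 + 8*y - 18; no integer root y with |y| ≤ 4.
  x = 0: f_y(0, y) = 3*y**2 + 6*y - 8; no integer root y with |y| ≤ 4.
  x = 1: f_y(1, y) = 3*y**2 + 4*y - 2; no integer root y with |y| ≤ 4.
  x = 2: f_y(2, y) = 3*y**2 + 2*y; vanishes at y ∈ {0}. (2, 0): f_x = 0, f = 0 — SINGULAR.
  x = 3: f_y(3, y) = 3*y**2 - 2; no integer root y with |y| ≤ 4.
  x = 4: f_y(4, y) = 3*y**2 - 2*y - 8; vanishes at y ∈ {2}. (4, 2): f_x = -8 ≠ 0.
Only singular point on the grid: (2, 0).
Classify: substitute x = 2 + u, y = 0 + v and expand: f = u**3 - 2*u**2*v - u*v**2 + v**3 + v**2.
No constant or linear terms (consistent with a singular point). Quadratic part: v**2. Cubic part: u**3 - 2*u**2*v - u*v**2 + v**3.
The quadratic part v**2 is a perfect square, so there is a single (double) tangent line v = 0, i.e. y = 0. Restricting the cubic part to that line (v = 0) leaves u**3 ≠ 0, so f is not divisible by v and the branch is v² ≈ -u**3 to lowest order — this is a cusp.
Classification: cusp.


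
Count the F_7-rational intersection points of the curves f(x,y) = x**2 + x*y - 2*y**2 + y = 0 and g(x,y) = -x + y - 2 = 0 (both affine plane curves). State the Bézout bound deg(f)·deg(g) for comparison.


Common zeros: {(3, 5)}; count = 1; Bézout bound = 2.

deg(f) = 2, deg(g) = 1, so Bézout bound = 2.
Scan x ∈ F_7. For each x, list the y ∈ F_7 with f(x, y) ≡ 0 and those with g(x, y) ≡ 0 (mod 7); the common zeros in that column are the intersection.
  x = 0: f ≡ 0 at y ∈ {0, 4}; g ≡ 0 at y ∈ {2}; common: ∅.
  x = 1: f ≡ 0 at y ∈ ∅; g ≡ 0 at y ∈ {3}; common: ∅.
  x = 2: f ≡ 0 at y ∈ ∅; g ≡ 0 at y ∈ {4}; common: ∅.
  x = 3: f ≡ 0 at y ∈ {4, 5}; g ≡ 0 at y ∈ {5}; common: {5}.
  x = 4: f ≡ 0 at y ∈ ∅; g ≡ 0 at y ∈ {6}; common: ∅.
  x = 5: f ≡ 0 at y ∈ ∅; g ≡ 0 at y ∈ {0}; common: ∅.
  x = 6: f ≡ 0 at y ∈ {2, 5}; g ≡ 0 at y ∈ {1}; common: ∅.
Collecting: common zeros = {(3, 5)}, so the count is 1.
Comparison with the Bézout bound: 1 ≤ 2 = deg(f)·deg(g), as expected for curves with no common component (the affine F_7-count falls short of the bound because intersections may lie at infinity, over extension fields, or carry multiplicity).


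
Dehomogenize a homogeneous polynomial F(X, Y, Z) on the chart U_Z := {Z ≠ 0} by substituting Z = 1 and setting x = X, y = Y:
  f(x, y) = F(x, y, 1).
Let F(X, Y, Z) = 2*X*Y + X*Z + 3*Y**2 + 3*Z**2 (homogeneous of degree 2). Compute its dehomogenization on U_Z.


f(x, y) = 2*x*y + x + 3*y**2 + 3

On U_Z we set Z = 1. Each monomial c·X^i·Y^j·Z^k in F becomes c·x^i·y^j·1^k = c·x^i·y^j.
Substituting Z = 1: F(X, Y, 1) = 2*x*y + x + 3*y**2 + 3.
Note: deg(f) ≤ deg(F) = 2; strict inequality happens when F is divisible by Z (lost terms).


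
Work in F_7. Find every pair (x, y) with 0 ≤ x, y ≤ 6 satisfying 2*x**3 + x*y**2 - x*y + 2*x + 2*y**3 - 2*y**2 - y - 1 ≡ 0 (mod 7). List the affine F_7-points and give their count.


Affine F_7-points: {(0, 4), (1, 3), (4, 6), (5, 0), (5, 3), (5, 6)}; count = 6.

For each of the 49 pairs (x, y) ∈ F_7², evaluate f(x, y) mod 7. Record the zeros.
  x = 0: [0↦6, 1↦5, 2↦5, 3↦4, 4↦0, 5↦5, 6↦3]  zeros at y ∈ {4}
  x = 1: [0↦3, 1↦2, 2↦4, 3↦0, 4↦2, 5↦1, 6↦2]  zeros at y ∈ {3}
  x = 2: [0↦5, 1↦4, 2↦1, 3↦1, 4↦2, 5↦2, 6↦6]  zeros at y ∈ ∅
  x = 3: [0↦3, 1↦2, 2↦1, 3↦5, 4↦5, 5↦6, 6↦6]  zeros at y ∈ ∅
  x = 4: [0↦2, 1↦1, 2↦2, 3↦3, 4↦2, 5↦4, 6↦0]  zeros at y ∈ {6}
  x = 5: [0↦0, 1↦6, 2↦2, 3↦0, 4↦5, 5↦1, 6↦0]  zeros at y ∈ {0, 3, 6}
  x = 6: [0↦2, 1↦1, 2↦6, 3↦1, 4↦5, 5↦2, 6↦4]  zeros at y ∈ ∅
Collecting zeros: affine points = {(0, 4), (1, 3), (4, 6), (5, 0), (5, 3), (5, 6)}.
Total count |C(F_7)_aff| = 6.


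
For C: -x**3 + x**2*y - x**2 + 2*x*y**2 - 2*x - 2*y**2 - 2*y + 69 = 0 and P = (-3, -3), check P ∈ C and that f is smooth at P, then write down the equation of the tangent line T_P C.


Tangent line at P: 13*x + 55*y + 204 = 0.

Step 1: f(-3, -3) = 0, so P lies on C.
Step 2: partial derivatives
  f_x(x, y) = -3*x**2 + 2*x*y - 2*x + 2*y**2 - 2, f_y(x, y) = x**2 + 4*x*y - 4*y - 2.
  f_x(P) = 13, f_y(P) = 55 (gradient nonzero, so P is smooth).
Step 3: tangent line at P: 13·(x − -3) + 55·(y − -3) = 0.
Expanding: 13*x + 55*y + 204 = 0.


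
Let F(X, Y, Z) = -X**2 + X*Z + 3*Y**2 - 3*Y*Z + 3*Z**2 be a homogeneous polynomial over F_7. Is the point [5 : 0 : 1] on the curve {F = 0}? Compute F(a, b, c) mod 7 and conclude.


F(5,0,1) ≡ 4 (mod 7); P is NOT on the curve.

Evaluate F(5, 0, 1) term-by-term (mod 7).
  -X**2 ↦ -1·25·1·1 = -25
  X*Z ↦ 1·5·1·1 = 5
  3*Y**2 ↦ 3·1·0·1 = 0
  -3*Y*Z ↦ -3·1·0·1 = 0
  3*Z**2 ↦ 3·1·1·1 = 3
Sum: F(5, 0, 1) = (-25) + (5) + (0) + (0) + (3) = -17.
Reducing mod 7: -17 ≡ 4 (mod 7).
Since F(a, b, c) ≡ 4 ≠ 0 (mod 7), P does NOT lie on the curve.


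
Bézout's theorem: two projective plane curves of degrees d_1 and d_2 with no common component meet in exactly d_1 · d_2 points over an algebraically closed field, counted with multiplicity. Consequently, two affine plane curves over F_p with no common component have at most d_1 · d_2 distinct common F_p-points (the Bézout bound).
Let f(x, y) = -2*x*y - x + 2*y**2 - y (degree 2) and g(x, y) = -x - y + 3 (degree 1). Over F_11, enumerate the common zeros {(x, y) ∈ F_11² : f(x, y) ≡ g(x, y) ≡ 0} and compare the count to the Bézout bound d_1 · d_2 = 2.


Common zeros: ∅; count = 0; Bézout bound = 2.

deg(f) = 2, deg(g) = 1, so Bézout bound = 2.
Scan x ∈ F_11. For each x, list the y ∈ F_11 with f(x, y) ≡ 0 and those with g(x, y) ≡ 0 (mod 11); the common zeros in that column are the intersection.
  x = 0: f ≡ 0 at y ∈ {0, 6}; g ≡ 0 at y ∈ {3}; common: ∅.
  x = 1: f ≡ 0 at y ∈ ∅; g ≡ 0 at y ∈ {2}; common: ∅.
  x = 2: f ≡ 0 at y ∈ ∅; g ≡ 0 at y ∈ {1}; common: ∅.
  x = 3: f ≡ 0 at y ∈ ∅; g ≡ 0 at y ∈ {0}; common: ∅.
  x = 4: f ≡ 0 at y ∈ {1, 9}; g ≡ 0 at y ∈ {10}; common: ∅.
  x = 5: f ≡ 0 at y ∈ ∅; g ≡ 0 at y ∈ {9}; common: ∅.
  x = 6: f ≡ 0 at y ∈ ∅; g ≡ 0 at y ∈ {8}; common: ∅.
  x = 7: f ≡ 0 at y ∈ ∅; g ≡ 0 at y ∈ {7}; common: ∅.
  x = 8: f ≡ 0 at y ∈ {4, 10}; g ≡ 0 at y ∈ {6}; common: ∅.
  x = 9: f ≡ 0 at y ∈ {7, 8}; g ≡ 0 at y ∈ {5}; common: ∅.
  x = 10: f ≡ 0 at y ∈ {2, 3}; g ≡ 0 at y ∈ {4}; common: ∅.
Collecting: common zeros = ∅, so the count is 0.
Comparison with the Bézout bound: 0 ≤ 2 = deg(f)·deg(g), as expected for curves with no common component (the affine F_11-count falls short of the bound because intersections may lie at infinity, over extension fields, or carry multiplicity).


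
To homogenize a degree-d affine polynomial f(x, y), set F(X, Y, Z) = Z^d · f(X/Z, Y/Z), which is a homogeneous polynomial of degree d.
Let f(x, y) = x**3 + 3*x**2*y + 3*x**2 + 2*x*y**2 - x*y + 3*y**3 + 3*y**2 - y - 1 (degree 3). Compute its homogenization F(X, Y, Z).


F(X, Y, Z) = X**3 + 3*X**2*Y + 3*X**2*Z + 2*X*Y**2 - X*Y*Z + 3*Y**3 + 3*Y**2*Z - Y*Z**2 - Z**3

deg(f) = 3.
Substitute x = X/Z, y = Y/Z into f, then multiply by Z^3.
  monomial 1·x^3·y^0 ↦ 1·X^3·Y^0·Z^0.
  monomial 3·x^2·y^1 ↦ 3·X^2·Y^1·Z^0.
  monomial 3·x^2·y^0 ↦ 3·X^2·Y^0·Z^1.
  monomial 2·x^1·y^2 ↦ 2·X^1·Y^2·Z^0.
  monomial -1·x^1·y^1 ↦ -1·X^1·Y^1·Z^1.
  monomial 3·x^0·y^3 ↦ 3·X^0·Y^3·Z^0.
  monomial 3·x^0·y^2 ↦ 3·X^0·Y^2·Z^1.
  monomial -1·x^0·y^1 ↦ -1·X^0·Y^1·Z^2.
  monomial -1·x^0·y^0 ↦ -1·X^0·Y^0·Z^3.
Collecting: F(X, Y, Z) = X**3 + 3*X**2*Y + 3*X**2*Z + 2*X*Y**2 - X*Y*Z + 3*Y**3 + 3*Y**2*Z - Y*Z**2 - Z**3.


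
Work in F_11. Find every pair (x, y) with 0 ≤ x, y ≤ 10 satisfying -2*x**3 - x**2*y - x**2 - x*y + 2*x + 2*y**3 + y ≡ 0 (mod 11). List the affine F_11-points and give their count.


Affine F_11-points: {(0, 0), (0, 4), (0, 7), (1, 1), (2, 5), (2, 8), (2, 9), (3, 1), (5, 4), (6, 1), (7, 9), (8, 5), (8, 8), (8, 9), (9, 2), (9, 4), (9, 5)}; count = 17.

For each of the 121 pairs (x, y) ∈ F_11², evaluate f(x, y) mod 11. Record the zeros.
  x = 0: [0↦0, 1↦3, 2↦7, 3↦2, 4↦0, 5↦2, 6↦9, 7↦0, 8↦9, 9↦4, 10↦8]  zeros at y ∈ {0, 4, 7}
  x = 1: [0↦10, 1↦0, 2↦2, 3↦6, 4↦2, 5↦2, 6↦7, 7↦7, 8↦3, 9↦7, 10↦9]  zeros at y ∈ {1}
  x = 2: [0↦6, 1↦3, 2↦1, 3↦1, 4↦4, 5↦0, 6↦1, 7↦8, 8↦0, 9↦0, 10↦9]  zeros at y ∈ {5, 8, 9}
  x = 3: [0↦9, 1↦0, 2↦3, 3↦8, 4↦5, 5↦6, 6↦1, 7↦2, 8↦10, 9↦4, 10↦7]  zeros at y ∈ {1}
  x = 4: [0↦7, 1↦1, 2↦7, 3↦4, 4↦4, 5↦8, 6↦6, 7↦10, 8↦10, 9↦7, 10↦2]  zeros at y ∈ ∅
  x = 5: [0↦10, 1↦5, 2↦1, 3↦10, 4↦0, 5↦5, 6↦4, 7↦9, 8↦10, 9↦8, 10↦4]  zeros at y ∈ {4}
  x = 6: [0↦6, 1↦0, 2↦6, 3↦3, 4↦3, 5↦7, 6↦5, 7↦9, 8↦9, 9↦6, 10↦1]  zeros at y ∈ {1}
  x = 7: [0↦5, 1↦7, 2↦10, 3↦4, 4↦1, 5↦2, 6↦8, 7↦9, 8↦6, 9↦0, 10↦3]  zeros at y ∈ {9}
  x = 8: [0↦6, 1↦3, 2↦1, 3↦1, 4↦4, 5↦0, 6↦1, 7↦8, 8↦0, 9↦0, 10↦9]  zeros at y ∈ {5, 8, 9}
  x = 9: [0↦8, 1↦9, 2↦0, 3↦4, 4↦0, 5↦0, 6↦5, 7↦5, 8↦1, 9↦5, 10↦7]  zeros at y ∈ {2, 4, 5}
  x = 10: [0↦10, 1↦2, 2↦6, 3↦1, 4↦10, 5↦1, 6↦8, 7↦10, 8↦8, 9↦3, 10↦7]  zeros at y ∈ ∅
Collecting zeros: affine points = {(0, 0), (0, 4), (0, 7), (1, 1), (2, 5), (2, 8), (2, 9), (3, 1), (5, 4), (6, 1), (7, 9), (8, 5), (8, 8), (8, 9), (9, 2), (9, 4), (9, 5)}.
Total count |C(F_11)_aff| = 17.


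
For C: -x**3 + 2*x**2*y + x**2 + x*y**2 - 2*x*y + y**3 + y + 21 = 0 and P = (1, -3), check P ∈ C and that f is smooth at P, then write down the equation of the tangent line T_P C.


Tangent line at P: 2*x + 22*y + 64 = 0.

Step 1: f(1, -3) = 0, so P lies on C.
Step 2: partial derivatives
  f_x(x, y) = -3*x**2 + 4*x*y + 2*x + y**2 - 2*y, f_y(x, y) = 2*x**2 + 2*x*y - 2*x + 3*y**2 + 1.
  f_x(P) = 2, f_y(P) = 22 (gradient nonzero, so P is smooth).
Step 3: tangent line at P: 2·(x − 1) + 22·(y − -3) = 0.
Expanding: 2*x + 22*y + 64 = 0.


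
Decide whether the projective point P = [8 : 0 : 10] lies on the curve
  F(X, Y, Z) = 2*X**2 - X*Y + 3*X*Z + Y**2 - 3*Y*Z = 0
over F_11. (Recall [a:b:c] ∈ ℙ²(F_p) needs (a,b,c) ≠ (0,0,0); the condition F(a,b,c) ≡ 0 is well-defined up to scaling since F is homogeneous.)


F(8,0,10) ≡ 5 (mod 11); P is NOT on the curve.

Evaluate F(8, 0, 10) term-by-term (mod 11).
  2*X**2 ↦ 2·64·1·1 = 128
  -X*Y ↦ -1·8·0·1 = 0
  3*X*Z ↦ 3·8·1·10 = 240
  Y**2 ↦ 1·1·0·1 = 0
  -3*Y*Z ↦ -3·1·0·10 = 0
Sum: F(8, 0, 10) = (128) + (0) + (240) + (0) + (0) = 368.
Reducing mod 11: 368 ≡ 5 (mod 11).
Since F(a, b, c) ≡ 5 ≠ 0 (mod 11), P does NOT lie on the curve.


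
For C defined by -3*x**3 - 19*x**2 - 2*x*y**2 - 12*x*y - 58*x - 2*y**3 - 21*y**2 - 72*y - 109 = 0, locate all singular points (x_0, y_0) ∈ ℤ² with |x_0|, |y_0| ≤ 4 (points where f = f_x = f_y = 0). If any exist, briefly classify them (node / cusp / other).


Singular points: {(-2, -3)}; classification: node.

Compute partial derivatives:
  f_x = -9*x**2 - 38*x - 2*y**2 - 12*y - 58.
  f_y = -4*x*y - 12*x - 6*y**2 - 42*y - 72.
Scan x_0 ∈ {−4, ..., 4}. For each x_0, f_y(x_0, y) is a polynomial in y; find its integer roots y ∈ {−4, ..., 4}, then test f_x and f at those candidates.
  x = -4: f_y(-4, y) = -6*y**2 - 26*y - 24; vanishes at y ∈ {-3}. (-4, -3): f_x = -32 ≠ 0.
  x = -3: f_y(-3, y) = -6*y**2 - 30*y - 36; vanishes at y ∈ {-3, -2}. (-3, -3): f_x = -7 ≠ 0; (-3, -2): f_x = -9 ≠ 0.
  x = -2: f_y(-2, y) = -6*y**2 - 34*y - 48; vanishes at y ∈ {-3}. (-2, -3): f_x = 0, f = 0 — SINGULAR.
  x = -1: f_y(-1, y) = -6*y**2 - 38*y - 60; vanishes at y ∈ {-3}. (-1, -3): f_x = -11 ≠ 0.
  x = 0: f_y(0, y) = -6*y**2 - 42*y - 72; vanishes at y ∈ {-4, -3}. (0, -4): f_x = -42 ≠ 0; (0, -3): f_x = -40 ≠ 0.
  x = 1: f_y(1, y) = -6*y**2 - 46*y - 84; vanishes at y ∈ {-3}. (1, -3): f_x = -87 ≠ 0.
  x = 2: f_y(2, y) = -6*y**2 - 50*y - 96; vanishes at y ∈ {-3}. (2, -3): f_x = -152 ≠ 0.
  x = 3: f_y(3, y) = -6*y**2 - 54*y - 108; vanishes at y ∈ {-3}. (3, -3): f_x = -235 ≠ 0.
  x = 4: f_y(4, y) = -6*y**2 - 58*y - 120; vanishes at y ∈ {-3}. (4, -3): f_x = -336 ≠ 0.
Only singular point on the grid: (-2, -3).
Classify: substitute x = -2 + u, y = -3 + v and expand: f = -3*u**3 - u**2 - 2*u*v**2 - 2*v**3 + v**2.
No constant or linear terms (consistent with a singular point). Quadratic part: -u**2 + v**2. Cubic part: -3*u**3 - 2*u*v**2 - 2*v**3.
The quadratic part v**2 - u**2 = (v − u)(v + u) splits into two distinct linear factors, so there are two distinct tangent lines y − -3 = ±(x − -2) — this is a node (ordinary double point).
Classification: node.


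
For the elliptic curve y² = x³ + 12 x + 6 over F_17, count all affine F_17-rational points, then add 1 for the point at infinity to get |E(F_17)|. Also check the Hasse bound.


Affine points = {(1, 6), (1, 11), (2, 2), (2, 15), (3, 1), (3, 16), (4, 4), (4, 13), (5, 2), (5, 15), (7, 5), (7, 12), (8, 6), (8, 11), (10, 2), (10, 15), (12, 5), (12, 12), (13, 8), (13, 9), (15, 5), (15, 12)}; affine count = 22; |E(F_17)| = 23.

Discriminant check: Δ ∝ 4a³ + 27b² = 4·12³ + 27·6² = 4·1728 + 27·36 ≡ 13 (mod 17). Nonzero ⇒ E is nonsingular.
For each x ∈ F_17, compute rhs = x³ + 12·x + 6 mod 17, then count y ∈ F_17 with y² ≡ rhs.
  x = 0: rhs = 6, matching y values: none (0 points).
  x = 1: rhs = 2, matching y values: 6, 11 (2 points).
  x = 2: rhs = 4, matching y values: 2, 15 (2 points).
  x = 3: rhs = 1, matching y values: 1, 16 (2 points).
  x = 4: rhs = 16, matching y values: 4, 13 (2 points).
  x = 5: rhs = 4, matching y values: 2, 15 (2 points).
  x = 6: rhs = 5, matching y values: none (0 points).
  x = 7: rhs = 8, matching y values: 5, 12 (2 points).
  x = 8: rhs = 2, matching y values: 6, 11 (2 points).
  x = 9: rhs = 10, matching y values: none (0 points).
  x = 10: rhs = 4, matching y values: 2, 15 (2 points).
  x = 11: rhs = 7, matching y values: none (0 points).
  x = 12: rhs = 8, matching y values: 5, 12 (2 points).
  x = 13: rhs = 13, matching y values: 8, 9 (2 points).
  x = 14: rhs = 11, matching y values: none (0 points).
  x = 15: rhs = 8, matching y values: 5, 12 (2 points).
  x = 16: rhs = 10, matching y values: none (0 points).
Total affine count: 22.
Full point count |E(F_17)| = 22 + 1 = 23.
Hasse bound: |23 − (17+1)| = |5| = 5 ≤ 2√17 ≈ 8.2462 ✓.


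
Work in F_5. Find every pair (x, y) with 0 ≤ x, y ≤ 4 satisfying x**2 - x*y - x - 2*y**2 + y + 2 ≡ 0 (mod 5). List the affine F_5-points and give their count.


Affine F_5-points: {(1, 1), (1, 4), (4, 2), (4, 4)}; count = 4.

For each of the 25 pairs (x, y) ∈ F_5², evaluate f(x, y) mod 5. Record the zeros.
  x = 0: [0↦2, 1↦1, 2↦1, 3↦2, 4↦4]  zeros at y ∈ ∅
  x = 1: [0↦2, 1↦0, 2↦4, 3↦4, 4↦0]  zeros at y ∈ {1, 4}
  x = 2: [0↦4, 1↦1, 2↦4, 3↦3, 4↦3]  zeros at y ∈ ∅
  x = 3: [0↦3, 1↦4, 2↦1, 3↦4, 4↦3]  zeros at y ∈ ∅
  x = 4: [0↦4, 1↦4, 2↦0, 3↦2, 4↦0]  zeros at y ∈ {2, 4}
Collecting zeros: affine points = {(1, 1), (1, 4), (4, 2), (4, 4)}.
Total count |C(F_5)_aff| = 4.


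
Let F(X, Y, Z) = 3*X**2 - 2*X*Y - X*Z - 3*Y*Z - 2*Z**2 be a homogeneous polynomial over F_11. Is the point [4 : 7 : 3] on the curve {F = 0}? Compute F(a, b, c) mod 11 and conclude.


F(4,7,3) ≡ 9 (mod 11); P is NOT on the curve.

Evaluate F(4, 7, 3) term-by-term (mod 11).
  3*X**2 ↦ 3·16·1·1 = 48
  -2*X*Y ↦ -2·4·7·1 = -56
  -X*Z ↦ -1·4·1·3 = -12
  -3*Y*Z ↦ -3·1·7·3 = -63
  -2*Z**2 ↦ -2·1·1·9 = -18
Sum: F(4, 7, 3) = (48) + (-56) + (-12) + (-63) + (-18) = -101.
Reducing mod 11: -101 ≡ 9 (mod 11).
Since F(a, b, c) ≡ 9 ≠ 0 (mod 11), P does NOT lie on the curve.


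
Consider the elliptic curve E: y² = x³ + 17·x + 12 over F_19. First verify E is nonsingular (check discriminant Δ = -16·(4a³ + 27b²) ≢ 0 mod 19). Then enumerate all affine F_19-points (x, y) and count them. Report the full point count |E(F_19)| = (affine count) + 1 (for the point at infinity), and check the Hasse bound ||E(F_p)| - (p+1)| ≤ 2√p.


Affine points = {(1, 7), (1, 12), (2, 4), (2, 15), (4, 7), (4, 12), (6, 8), (6, 11), (9, 1), (9, 18), (10, 2), (10, 17), (12, 5), (12, 14), (13, 6), (13, 13), (14, 7), (14, 12)}; affine count = 18; |E(F_19)| = 19.

Discriminant check: Δ ∝ 4a³ + 27b² = 4·17³ + 27·12² = 4·4913 + 27·144 ≡ 18 (mod 19). Nonzero ⇒ E is nonsingular.
For each x ∈ F_19, compute rhs = x³ + 17·x + 12 mod 19, then count y ∈ F_19 with y² ≡ rhs.
  x = 0: rhs = 12, matching y values: none (0 points).
  x = 1: rhs = 11, matching y values: 7, 12 (2 points).
  x = 2: rhs = 16, matching y values: 4, 15 (2 points).
  x = 3: rhs = 14, matching y values: none (0 points).
  x = 4: rhs = 11, matching y values: 7, 12 (2 points).
  x = 5: rhs = 13, matching y values: none (0 points).
  x = 6: rhs = 7, matching y values: 8, 11 (2 points).
  x = 7: rhs = 18, matching y values: none (0 points).
  x = 8: rhs = 14, matching y values: none (0 points).
  x = 9: rhs = 1, matching y values: 1, 18 (2 points).
  x = 10: rhs = 4, matching y values: 2, 17 (2 points).
  x = 11: rhs = 10, matching y values: none (0 points).
  x = 12: rhs = 6, matching y values: 5, 14 (2 points).
  x = 13: rhs = 17, matching y values: 6, 13 (2 points).
  x = 14: rhs = 11, matching y values: 7, 12 (2 points).
  x = 15: rhs = 13, matching y values: none (0 points).
  x = 16: rhs = 10, matching y values: none (0 points).
  x = 17: rhs = 8, matching y values: none (0 points).
  x = 18: rhs = 13, matching y values: none (0 points).
Total affine count: 18.
Full point count |E(F_19)| = 18 + 1 = 19.
Hasse bound: |19 − (19+1)| = |-1| = 1 ≤ 2√19 ≈ 8.7178 ✓.


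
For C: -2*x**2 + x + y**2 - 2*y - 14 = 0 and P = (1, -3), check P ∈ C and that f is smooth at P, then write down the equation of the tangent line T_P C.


Tangent line at P: -3*x - 8*y - 21 = 0.

Step 1: f(1, -3) = 0, so P lies on C.
Step 2: partial derivatives
  f_x(x, y) = 1 - 4*x, f_y(x, y) = 2*y - 2.
  f_x(P) = -3, f_y(P) = -8 (gradient nonzero, so P is smooth).
Step 3: tangent line at P: -3·(x − 1) + -8·(y − -3) = 0.
Expanding: -3*x - 8*y - 21 = 0.


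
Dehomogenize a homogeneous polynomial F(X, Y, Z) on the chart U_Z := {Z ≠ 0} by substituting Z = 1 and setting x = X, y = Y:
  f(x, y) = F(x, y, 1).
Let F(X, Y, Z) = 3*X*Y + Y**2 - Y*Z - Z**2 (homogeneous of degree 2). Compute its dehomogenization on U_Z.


f(x, y) = 3*x*y + y**2 - y - 1

On U_Z we set Z = 1. Each monomial c·X^i·Y^j·Z^k in F becomes c·x^i·y^j·1^k = c·x^i·y^j.
Substituting Z = 1: F(X, Y, 1) = 3*x*y + y**2 - y - 1.
Note: deg(f) ≤ deg(F) = 2; strict inequality happens when F is divisible by Z (lost terms).


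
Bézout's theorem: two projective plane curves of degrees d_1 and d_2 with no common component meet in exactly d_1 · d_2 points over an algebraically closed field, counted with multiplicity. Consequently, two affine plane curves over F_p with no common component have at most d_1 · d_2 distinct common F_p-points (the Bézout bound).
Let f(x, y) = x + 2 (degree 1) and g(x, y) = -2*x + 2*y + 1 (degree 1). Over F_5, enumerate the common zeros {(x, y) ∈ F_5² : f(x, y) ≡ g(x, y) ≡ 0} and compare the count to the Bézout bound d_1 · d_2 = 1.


Common zeros: {(3, 0)}; count = 1; Bézout bound = 1.

deg(f) = 1, deg(g) = 1, so Bézout bound = 1.
Scan x ∈ F_5. For each x, list the y ∈ F_5 with f(x, y) ≡ 0 and those with g(x, y) ≡ 0 (mod 5); the common zeros in that column are the intersection.
  x = 0: f ≡ 0 at y ∈ ∅; g ≡ 0 at y ∈ {2}; common: ∅.
  x = 1: f ≡ 0 at y ∈ ∅; g ≡ 0 at y ∈ {3}; common: ∅.
  x = 2: f ≡ 0 at y ∈ ∅; g ≡ 0 at y ∈ {4}; common: ∅.
  x = 3: f ≡ 0 at y ∈ {0, 1, 2, 3, 4}; g ≡ 0 at y ∈ {0}; common: {0}.
  x = 4: f ≡ 0 at y ∈ ∅; g ≡ 0 at y ∈ {1}; common: ∅.
Collecting: common zeros = {(3, 0)}, so the count is 1.
Comparison with the Bézout bound: 1 ≤ 1 = deg(f)·deg(g), as expected for curves with no common component (the bound is attained).
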